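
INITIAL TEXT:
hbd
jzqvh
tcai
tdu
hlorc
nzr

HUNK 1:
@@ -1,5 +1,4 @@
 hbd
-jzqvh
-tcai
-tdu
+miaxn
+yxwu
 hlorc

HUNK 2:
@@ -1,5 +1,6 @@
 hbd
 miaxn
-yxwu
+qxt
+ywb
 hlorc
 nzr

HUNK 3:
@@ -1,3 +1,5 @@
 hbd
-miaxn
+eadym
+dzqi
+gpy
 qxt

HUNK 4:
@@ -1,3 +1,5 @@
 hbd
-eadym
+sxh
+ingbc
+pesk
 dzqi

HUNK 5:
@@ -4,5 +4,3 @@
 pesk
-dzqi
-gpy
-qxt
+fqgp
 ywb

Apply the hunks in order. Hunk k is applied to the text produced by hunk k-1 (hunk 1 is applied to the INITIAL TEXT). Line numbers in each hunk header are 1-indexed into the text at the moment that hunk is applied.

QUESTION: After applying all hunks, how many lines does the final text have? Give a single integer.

Hunk 1: at line 1 remove [jzqvh,tcai,tdu] add [miaxn,yxwu] -> 5 lines: hbd miaxn yxwu hlorc nzr
Hunk 2: at line 1 remove [yxwu] add [qxt,ywb] -> 6 lines: hbd miaxn qxt ywb hlorc nzr
Hunk 3: at line 1 remove [miaxn] add [eadym,dzqi,gpy] -> 8 lines: hbd eadym dzqi gpy qxt ywb hlorc nzr
Hunk 4: at line 1 remove [eadym] add [sxh,ingbc,pesk] -> 10 lines: hbd sxh ingbc pesk dzqi gpy qxt ywb hlorc nzr
Hunk 5: at line 4 remove [dzqi,gpy,qxt] add [fqgp] -> 8 lines: hbd sxh ingbc pesk fqgp ywb hlorc nzr
Final line count: 8

Answer: 8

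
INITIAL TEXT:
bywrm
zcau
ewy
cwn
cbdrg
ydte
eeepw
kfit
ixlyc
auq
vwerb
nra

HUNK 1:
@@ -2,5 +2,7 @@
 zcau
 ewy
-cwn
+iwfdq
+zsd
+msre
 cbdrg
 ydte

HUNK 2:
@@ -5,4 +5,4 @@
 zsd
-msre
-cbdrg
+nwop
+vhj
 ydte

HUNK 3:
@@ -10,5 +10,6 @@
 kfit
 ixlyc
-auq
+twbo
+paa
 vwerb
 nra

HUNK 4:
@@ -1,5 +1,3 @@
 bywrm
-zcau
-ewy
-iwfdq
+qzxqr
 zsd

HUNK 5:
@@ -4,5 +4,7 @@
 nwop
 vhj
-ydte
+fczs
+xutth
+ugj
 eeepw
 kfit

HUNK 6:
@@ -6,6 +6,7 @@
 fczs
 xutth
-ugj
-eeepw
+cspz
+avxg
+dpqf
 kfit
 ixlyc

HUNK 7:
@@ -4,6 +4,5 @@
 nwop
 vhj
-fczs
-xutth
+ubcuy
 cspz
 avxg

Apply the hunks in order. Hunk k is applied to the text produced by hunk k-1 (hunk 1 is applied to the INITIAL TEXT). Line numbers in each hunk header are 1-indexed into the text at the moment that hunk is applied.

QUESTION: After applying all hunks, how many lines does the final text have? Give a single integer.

Answer: 15

Derivation:
Hunk 1: at line 2 remove [cwn] add [iwfdq,zsd,msre] -> 14 lines: bywrm zcau ewy iwfdq zsd msre cbdrg ydte eeepw kfit ixlyc auq vwerb nra
Hunk 2: at line 5 remove [msre,cbdrg] add [nwop,vhj] -> 14 lines: bywrm zcau ewy iwfdq zsd nwop vhj ydte eeepw kfit ixlyc auq vwerb nra
Hunk 3: at line 10 remove [auq] add [twbo,paa] -> 15 lines: bywrm zcau ewy iwfdq zsd nwop vhj ydte eeepw kfit ixlyc twbo paa vwerb nra
Hunk 4: at line 1 remove [zcau,ewy,iwfdq] add [qzxqr] -> 13 lines: bywrm qzxqr zsd nwop vhj ydte eeepw kfit ixlyc twbo paa vwerb nra
Hunk 5: at line 4 remove [ydte] add [fczs,xutth,ugj] -> 15 lines: bywrm qzxqr zsd nwop vhj fczs xutth ugj eeepw kfit ixlyc twbo paa vwerb nra
Hunk 6: at line 6 remove [ugj,eeepw] add [cspz,avxg,dpqf] -> 16 lines: bywrm qzxqr zsd nwop vhj fczs xutth cspz avxg dpqf kfit ixlyc twbo paa vwerb nra
Hunk 7: at line 4 remove [fczs,xutth] add [ubcuy] -> 15 lines: bywrm qzxqr zsd nwop vhj ubcuy cspz avxg dpqf kfit ixlyc twbo paa vwerb nra
Final line count: 15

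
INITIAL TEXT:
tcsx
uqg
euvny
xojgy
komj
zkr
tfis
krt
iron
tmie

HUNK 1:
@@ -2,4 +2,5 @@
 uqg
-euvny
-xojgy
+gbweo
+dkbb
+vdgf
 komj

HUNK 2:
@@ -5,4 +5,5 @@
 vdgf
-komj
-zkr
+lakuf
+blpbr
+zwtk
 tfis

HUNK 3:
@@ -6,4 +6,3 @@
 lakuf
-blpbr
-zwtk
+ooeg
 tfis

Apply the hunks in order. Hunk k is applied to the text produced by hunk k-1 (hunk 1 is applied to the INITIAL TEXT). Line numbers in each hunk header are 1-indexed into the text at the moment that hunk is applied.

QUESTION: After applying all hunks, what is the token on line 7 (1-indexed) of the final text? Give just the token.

Answer: ooeg

Derivation:
Hunk 1: at line 2 remove [euvny,xojgy] add [gbweo,dkbb,vdgf] -> 11 lines: tcsx uqg gbweo dkbb vdgf komj zkr tfis krt iron tmie
Hunk 2: at line 5 remove [komj,zkr] add [lakuf,blpbr,zwtk] -> 12 lines: tcsx uqg gbweo dkbb vdgf lakuf blpbr zwtk tfis krt iron tmie
Hunk 3: at line 6 remove [blpbr,zwtk] add [ooeg] -> 11 lines: tcsx uqg gbweo dkbb vdgf lakuf ooeg tfis krt iron tmie
Final line 7: ooeg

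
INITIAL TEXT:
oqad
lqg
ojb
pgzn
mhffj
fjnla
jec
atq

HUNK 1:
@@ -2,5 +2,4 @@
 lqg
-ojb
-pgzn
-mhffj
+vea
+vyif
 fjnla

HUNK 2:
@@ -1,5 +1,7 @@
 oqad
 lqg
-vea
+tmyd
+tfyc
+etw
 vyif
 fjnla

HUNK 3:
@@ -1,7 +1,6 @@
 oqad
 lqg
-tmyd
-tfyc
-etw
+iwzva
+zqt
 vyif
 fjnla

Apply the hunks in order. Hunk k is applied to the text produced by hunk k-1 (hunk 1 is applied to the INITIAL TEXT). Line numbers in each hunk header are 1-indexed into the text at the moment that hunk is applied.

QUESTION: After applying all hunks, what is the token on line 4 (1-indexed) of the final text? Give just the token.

Answer: zqt

Derivation:
Hunk 1: at line 2 remove [ojb,pgzn,mhffj] add [vea,vyif] -> 7 lines: oqad lqg vea vyif fjnla jec atq
Hunk 2: at line 1 remove [vea] add [tmyd,tfyc,etw] -> 9 lines: oqad lqg tmyd tfyc etw vyif fjnla jec atq
Hunk 3: at line 1 remove [tmyd,tfyc,etw] add [iwzva,zqt] -> 8 lines: oqad lqg iwzva zqt vyif fjnla jec atq
Final line 4: zqt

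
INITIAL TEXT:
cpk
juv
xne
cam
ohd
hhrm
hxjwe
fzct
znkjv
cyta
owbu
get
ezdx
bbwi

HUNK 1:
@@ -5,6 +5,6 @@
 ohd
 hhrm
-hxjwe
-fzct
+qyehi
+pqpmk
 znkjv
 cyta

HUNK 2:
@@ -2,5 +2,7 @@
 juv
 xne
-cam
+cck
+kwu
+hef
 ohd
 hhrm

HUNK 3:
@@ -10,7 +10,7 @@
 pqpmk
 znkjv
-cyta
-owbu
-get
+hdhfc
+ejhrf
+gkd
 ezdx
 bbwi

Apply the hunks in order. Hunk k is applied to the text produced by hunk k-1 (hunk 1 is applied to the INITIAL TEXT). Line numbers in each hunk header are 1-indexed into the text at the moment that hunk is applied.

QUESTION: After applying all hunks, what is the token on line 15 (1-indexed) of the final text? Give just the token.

Hunk 1: at line 5 remove [hxjwe,fzct] add [qyehi,pqpmk] -> 14 lines: cpk juv xne cam ohd hhrm qyehi pqpmk znkjv cyta owbu get ezdx bbwi
Hunk 2: at line 2 remove [cam] add [cck,kwu,hef] -> 16 lines: cpk juv xne cck kwu hef ohd hhrm qyehi pqpmk znkjv cyta owbu get ezdx bbwi
Hunk 3: at line 10 remove [cyta,owbu,get] add [hdhfc,ejhrf,gkd] -> 16 lines: cpk juv xne cck kwu hef ohd hhrm qyehi pqpmk znkjv hdhfc ejhrf gkd ezdx bbwi
Final line 15: ezdx

Answer: ezdx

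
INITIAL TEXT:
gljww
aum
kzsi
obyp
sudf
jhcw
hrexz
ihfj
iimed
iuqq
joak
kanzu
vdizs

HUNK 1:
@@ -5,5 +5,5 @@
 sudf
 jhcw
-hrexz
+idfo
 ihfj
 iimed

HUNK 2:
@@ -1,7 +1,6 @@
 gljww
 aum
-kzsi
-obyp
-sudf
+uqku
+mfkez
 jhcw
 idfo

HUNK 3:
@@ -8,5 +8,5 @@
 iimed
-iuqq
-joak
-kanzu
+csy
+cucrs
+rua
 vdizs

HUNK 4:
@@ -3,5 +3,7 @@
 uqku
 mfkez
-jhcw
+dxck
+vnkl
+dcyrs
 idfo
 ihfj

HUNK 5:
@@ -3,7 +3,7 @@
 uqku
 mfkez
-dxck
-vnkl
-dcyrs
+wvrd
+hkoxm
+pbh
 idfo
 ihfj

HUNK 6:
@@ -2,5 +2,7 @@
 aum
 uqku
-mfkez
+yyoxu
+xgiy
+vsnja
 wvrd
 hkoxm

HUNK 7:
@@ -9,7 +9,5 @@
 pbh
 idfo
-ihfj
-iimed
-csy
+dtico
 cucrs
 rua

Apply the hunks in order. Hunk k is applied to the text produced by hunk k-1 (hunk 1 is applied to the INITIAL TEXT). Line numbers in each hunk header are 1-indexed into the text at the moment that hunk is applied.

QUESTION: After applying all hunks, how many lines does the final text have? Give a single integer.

Answer: 14

Derivation:
Hunk 1: at line 5 remove [hrexz] add [idfo] -> 13 lines: gljww aum kzsi obyp sudf jhcw idfo ihfj iimed iuqq joak kanzu vdizs
Hunk 2: at line 1 remove [kzsi,obyp,sudf] add [uqku,mfkez] -> 12 lines: gljww aum uqku mfkez jhcw idfo ihfj iimed iuqq joak kanzu vdizs
Hunk 3: at line 8 remove [iuqq,joak,kanzu] add [csy,cucrs,rua] -> 12 lines: gljww aum uqku mfkez jhcw idfo ihfj iimed csy cucrs rua vdizs
Hunk 4: at line 3 remove [jhcw] add [dxck,vnkl,dcyrs] -> 14 lines: gljww aum uqku mfkez dxck vnkl dcyrs idfo ihfj iimed csy cucrs rua vdizs
Hunk 5: at line 3 remove [dxck,vnkl,dcyrs] add [wvrd,hkoxm,pbh] -> 14 lines: gljww aum uqku mfkez wvrd hkoxm pbh idfo ihfj iimed csy cucrs rua vdizs
Hunk 6: at line 2 remove [mfkez] add [yyoxu,xgiy,vsnja] -> 16 lines: gljww aum uqku yyoxu xgiy vsnja wvrd hkoxm pbh idfo ihfj iimed csy cucrs rua vdizs
Hunk 7: at line 9 remove [ihfj,iimed,csy] add [dtico] -> 14 lines: gljww aum uqku yyoxu xgiy vsnja wvrd hkoxm pbh idfo dtico cucrs rua vdizs
Final line count: 14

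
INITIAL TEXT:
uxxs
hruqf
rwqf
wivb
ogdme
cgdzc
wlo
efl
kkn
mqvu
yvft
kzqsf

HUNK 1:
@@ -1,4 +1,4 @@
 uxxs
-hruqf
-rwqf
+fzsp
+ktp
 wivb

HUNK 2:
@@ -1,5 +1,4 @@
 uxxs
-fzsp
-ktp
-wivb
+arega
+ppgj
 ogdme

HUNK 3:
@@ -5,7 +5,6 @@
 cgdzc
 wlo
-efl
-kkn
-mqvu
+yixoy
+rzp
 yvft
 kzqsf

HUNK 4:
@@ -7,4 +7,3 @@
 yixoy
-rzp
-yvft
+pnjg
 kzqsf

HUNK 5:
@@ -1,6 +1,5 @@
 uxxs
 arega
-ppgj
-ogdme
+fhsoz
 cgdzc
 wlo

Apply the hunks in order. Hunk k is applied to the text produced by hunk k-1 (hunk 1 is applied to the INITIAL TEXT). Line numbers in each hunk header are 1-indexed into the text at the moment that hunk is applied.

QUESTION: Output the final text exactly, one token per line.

Hunk 1: at line 1 remove [hruqf,rwqf] add [fzsp,ktp] -> 12 lines: uxxs fzsp ktp wivb ogdme cgdzc wlo efl kkn mqvu yvft kzqsf
Hunk 2: at line 1 remove [fzsp,ktp,wivb] add [arega,ppgj] -> 11 lines: uxxs arega ppgj ogdme cgdzc wlo efl kkn mqvu yvft kzqsf
Hunk 3: at line 5 remove [efl,kkn,mqvu] add [yixoy,rzp] -> 10 lines: uxxs arega ppgj ogdme cgdzc wlo yixoy rzp yvft kzqsf
Hunk 4: at line 7 remove [rzp,yvft] add [pnjg] -> 9 lines: uxxs arega ppgj ogdme cgdzc wlo yixoy pnjg kzqsf
Hunk 5: at line 1 remove [ppgj,ogdme] add [fhsoz] -> 8 lines: uxxs arega fhsoz cgdzc wlo yixoy pnjg kzqsf

Answer: uxxs
arega
fhsoz
cgdzc
wlo
yixoy
pnjg
kzqsf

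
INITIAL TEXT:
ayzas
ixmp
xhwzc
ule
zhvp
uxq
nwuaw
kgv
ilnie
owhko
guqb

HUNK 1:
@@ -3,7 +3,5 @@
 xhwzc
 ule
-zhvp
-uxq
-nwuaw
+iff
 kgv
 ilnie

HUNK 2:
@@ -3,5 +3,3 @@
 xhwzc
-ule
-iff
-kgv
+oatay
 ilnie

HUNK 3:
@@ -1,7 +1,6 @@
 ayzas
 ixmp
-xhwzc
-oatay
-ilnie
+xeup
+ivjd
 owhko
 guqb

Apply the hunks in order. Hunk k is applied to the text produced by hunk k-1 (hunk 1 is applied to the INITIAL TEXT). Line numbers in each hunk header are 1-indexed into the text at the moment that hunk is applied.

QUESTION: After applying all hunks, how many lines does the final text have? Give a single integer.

Hunk 1: at line 3 remove [zhvp,uxq,nwuaw] add [iff] -> 9 lines: ayzas ixmp xhwzc ule iff kgv ilnie owhko guqb
Hunk 2: at line 3 remove [ule,iff,kgv] add [oatay] -> 7 lines: ayzas ixmp xhwzc oatay ilnie owhko guqb
Hunk 3: at line 1 remove [xhwzc,oatay,ilnie] add [xeup,ivjd] -> 6 lines: ayzas ixmp xeup ivjd owhko guqb
Final line count: 6

Answer: 6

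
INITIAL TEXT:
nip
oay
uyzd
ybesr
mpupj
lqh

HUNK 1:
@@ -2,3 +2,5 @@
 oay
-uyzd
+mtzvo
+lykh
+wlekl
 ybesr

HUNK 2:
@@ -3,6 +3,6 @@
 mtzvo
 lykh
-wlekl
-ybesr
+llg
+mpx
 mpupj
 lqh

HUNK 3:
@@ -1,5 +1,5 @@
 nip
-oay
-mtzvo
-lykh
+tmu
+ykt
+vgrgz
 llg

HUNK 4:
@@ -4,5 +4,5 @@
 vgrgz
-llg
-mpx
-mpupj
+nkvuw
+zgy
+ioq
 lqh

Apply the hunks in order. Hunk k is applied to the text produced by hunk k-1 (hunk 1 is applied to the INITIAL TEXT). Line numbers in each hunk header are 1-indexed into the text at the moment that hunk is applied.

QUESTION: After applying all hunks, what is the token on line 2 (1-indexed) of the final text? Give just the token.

Hunk 1: at line 2 remove [uyzd] add [mtzvo,lykh,wlekl] -> 8 lines: nip oay mtzvo lykh wlekl ybesr mpupj lqh
Hunk 2: at line 3 remove [wlekl,ybesr] add [llg,mpx] -> 8 lines: nip oay mtzvo lykh llg mpx mpupj lqh
Hunk 3: at line 1 remove [oay,mtzvo,lykh] add [tmu,ykt,vgrgz] -> 8 lines: nip tmu ykt vgrgz llg mpx mpupj lqh
Hunk 4: at line 4 remove [llg,mpx,mpupj] add [nkvuw,zgy,ioq] -> 8 lines: nip tmu ykt vgrgz nkvuw zgy ioq lqh
Final line 2: tmu

Answer: tmu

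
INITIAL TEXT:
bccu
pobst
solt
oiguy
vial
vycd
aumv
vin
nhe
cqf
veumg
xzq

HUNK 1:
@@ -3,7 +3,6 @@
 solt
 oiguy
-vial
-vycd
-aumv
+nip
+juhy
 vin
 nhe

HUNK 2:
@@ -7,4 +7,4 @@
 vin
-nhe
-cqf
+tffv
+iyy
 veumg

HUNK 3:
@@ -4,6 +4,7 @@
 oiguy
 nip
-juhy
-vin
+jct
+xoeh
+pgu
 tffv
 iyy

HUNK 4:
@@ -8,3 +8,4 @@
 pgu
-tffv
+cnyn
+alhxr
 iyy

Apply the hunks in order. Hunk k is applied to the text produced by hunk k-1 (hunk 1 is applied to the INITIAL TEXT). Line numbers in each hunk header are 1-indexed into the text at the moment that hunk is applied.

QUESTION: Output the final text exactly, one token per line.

Hunk 1: at line 3 remove [vial,vycd,aumv] add [nip,juhy] -> 11 lines: bccu pobst solt oiguy nip juhy vin nhe cqf veumg xzq
Hunk 2: at line 7 remove [nhe,cqf] add [tffv,iyy] -> 11 lines: bccu pobst solt oiguy nip juhy vin tffv iyy veumg xzq
Hunk 3: at line 4 remove [juhy,vin] add [jct,xoeh,pgu] -> 12 lines: bccu pobst solt oiguy nip jct xoeh pgu tffv iyy veumg xzq
Hunk 4: at line 8 remove [tffv] add [cnyn,alhxr] -> 13 lines: bccu pobst solt oiguy nip jct xoeh pgu cnyn alhxr iyy veumg xzq

Answer: bccu
pobst
solt
oiguy
nip
jct
xoeh
pgu
cnyn
alhxr
iyy
veumg
xzq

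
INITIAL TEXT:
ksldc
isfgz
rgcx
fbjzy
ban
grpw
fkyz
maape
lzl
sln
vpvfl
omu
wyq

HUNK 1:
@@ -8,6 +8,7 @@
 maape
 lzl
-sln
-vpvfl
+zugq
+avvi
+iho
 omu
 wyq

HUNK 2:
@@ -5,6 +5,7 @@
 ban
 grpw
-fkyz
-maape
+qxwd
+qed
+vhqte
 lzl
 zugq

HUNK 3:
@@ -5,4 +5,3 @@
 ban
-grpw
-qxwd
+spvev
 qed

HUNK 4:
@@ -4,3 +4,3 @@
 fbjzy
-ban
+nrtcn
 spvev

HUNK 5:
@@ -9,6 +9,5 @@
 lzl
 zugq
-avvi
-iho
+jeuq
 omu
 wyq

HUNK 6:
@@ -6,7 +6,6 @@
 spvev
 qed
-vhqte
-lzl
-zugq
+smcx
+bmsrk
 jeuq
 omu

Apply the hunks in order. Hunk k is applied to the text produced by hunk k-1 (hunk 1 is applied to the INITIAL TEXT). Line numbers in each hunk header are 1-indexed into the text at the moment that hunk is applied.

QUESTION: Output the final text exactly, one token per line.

Hunk 1: at line 8 remove [sln,vpvfl] add [zugq,avvi,iho] -> 14 lines: ksldc isfgz rgcx fbjzy ban grpw fkyz maape lzl zugq avvi iho omu wyq
Hunk 2: at line 5 remove [fkyz,maape] add [qxwd,qed,vhqte] -> 15 lines: ksldc isfgz rgcx fbjzy ban grpw qxwd qed vhqte lzl zugq avvi iho omu wyq
Hunk 3: at line 5 remove [grpw,qxwd] add [spvev] -> 14 lines: ksldc isfgz rgcx fbjzy ban spvev qed vhqte lzl zugq avvi iho omu wyq
Hunk 4: at line 4 remove [ban] add [nrtcn] -> 14 lines: ksldc isfgz rgcx fbjzy nrtcn spvev qed vhqte lzl zugq avvi iho omu wyq
Hunk 5: at line 9 remove [avvi,iho] add [jeuq] -> 13 lines: ksldc isfgz rgcx fbjzy nrtcn spvev qed vhqte lzl zugq jeuq omu wyq
Hunk 6: at line 6 remove [vhqte,lzl,zugq] add [smcx,bmsrk] -> 12 lines: ksldc isfgz rgcx fbjzy nrtcn spvev qed smcx bmsrk jeuq omu wyq

Answer: ksldc
isfgz
rgcx
fbjzy
nrtcn
spvev
qed
smcx
bmsrk
jeuq
omu
wyq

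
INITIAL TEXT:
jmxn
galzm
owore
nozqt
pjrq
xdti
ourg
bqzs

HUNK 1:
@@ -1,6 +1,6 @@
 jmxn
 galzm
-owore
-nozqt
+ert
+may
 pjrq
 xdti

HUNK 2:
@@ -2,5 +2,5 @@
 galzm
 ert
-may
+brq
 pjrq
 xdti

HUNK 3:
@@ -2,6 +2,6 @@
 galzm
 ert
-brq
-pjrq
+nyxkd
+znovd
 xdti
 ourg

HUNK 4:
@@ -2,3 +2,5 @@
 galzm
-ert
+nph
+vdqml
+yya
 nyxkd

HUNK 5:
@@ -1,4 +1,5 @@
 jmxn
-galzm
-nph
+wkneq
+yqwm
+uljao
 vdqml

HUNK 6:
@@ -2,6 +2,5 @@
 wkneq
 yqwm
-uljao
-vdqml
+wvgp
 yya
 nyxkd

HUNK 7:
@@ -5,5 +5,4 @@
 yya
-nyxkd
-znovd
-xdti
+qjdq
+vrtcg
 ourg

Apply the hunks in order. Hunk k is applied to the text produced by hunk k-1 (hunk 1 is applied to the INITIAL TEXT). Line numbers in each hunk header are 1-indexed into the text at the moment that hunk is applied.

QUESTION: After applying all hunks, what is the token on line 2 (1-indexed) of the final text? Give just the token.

Answer: wkneq

Derivation:
Hunk 1: at line 1 remove [owore,nozqt] add [ert,may] -> 8 lines: jmxn galzm ert may pjrq xdti ourg bqzs
Hunk 2: at line 2 remove [may] add [brq] -> 8 lines: jmxn galzm ert brq pjrq xdti ourg bqzs
Hunk 3: at line 2 remove [brq,pjrq] add [nyxkd,znovd] -> 8 lines: jmxn galzm ert nyxkd znovd xdti ourg bqzs
Hunk 4: at line 2 remove [ert] add [nph,vdqml,yya] -> 10 lines: jmxn galzm nph vdqml yya nyxkd znovd xdti ourg bqzs
Hunk 5: at line 1 remove [galzm,nph] add [wkneq,yqwm,uljao] -> 11 lines: jmxn wkneq yqwm uljao vdqml yya nyxkd znovd xdti ourg bqzs
Hunk 6: at line 2 remove [uljao,vdqml] add [wvgp] -> 10 lines: jmxn wkneq yqwm wvgp yya nyxkd znovd xdti ourg bqzs
Hunk 7: at line 5 remove [nyxkd,znovd,xdti] add [qjdq,vrtcg] -> 9 lines: jmxn wkneq yqwm wvgp yya qjdq vrtcg ourg bqzs
Final line 2: wkneq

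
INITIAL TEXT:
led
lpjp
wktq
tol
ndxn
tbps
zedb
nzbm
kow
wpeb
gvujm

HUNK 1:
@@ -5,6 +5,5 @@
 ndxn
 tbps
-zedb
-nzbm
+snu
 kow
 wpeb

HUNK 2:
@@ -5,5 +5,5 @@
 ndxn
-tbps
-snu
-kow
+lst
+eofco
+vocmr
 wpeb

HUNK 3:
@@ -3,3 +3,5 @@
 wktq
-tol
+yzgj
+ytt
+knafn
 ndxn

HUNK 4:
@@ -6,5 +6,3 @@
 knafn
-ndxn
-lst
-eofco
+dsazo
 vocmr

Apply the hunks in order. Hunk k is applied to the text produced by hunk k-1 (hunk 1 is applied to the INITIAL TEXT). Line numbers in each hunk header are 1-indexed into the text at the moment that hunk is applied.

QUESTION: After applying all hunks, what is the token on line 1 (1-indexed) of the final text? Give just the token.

Hunk 1: at line 5 remove [zedb,nzbm] add [snu] -> 10 lines: led lpjp wktq tol ndxn tbps snu kow wpeb gvujm
Hunk 2: at line 5 remove [tbps,snu,kow] add [lst,eofco,vocmr] -> 10 lines: led lpjp wktq tol ndxn lst eofco vocmr wpeb gvujm
Hunk 3: at line 3 remove [tol] add [yzgj,ytt,knafn] -> 12 lines: led lpjp wktq yzgj ytt knafn ndxn lst eofco vocmr wpeb gvujm
Hunk 4: at line 6 remove [ndxn,lst,eofco] add [dsazo] -> 10 lines: led lpjp wktq yzgj ytt knafn dsazo vocmr wpeb gvujm
Final line 1: led

Answer: led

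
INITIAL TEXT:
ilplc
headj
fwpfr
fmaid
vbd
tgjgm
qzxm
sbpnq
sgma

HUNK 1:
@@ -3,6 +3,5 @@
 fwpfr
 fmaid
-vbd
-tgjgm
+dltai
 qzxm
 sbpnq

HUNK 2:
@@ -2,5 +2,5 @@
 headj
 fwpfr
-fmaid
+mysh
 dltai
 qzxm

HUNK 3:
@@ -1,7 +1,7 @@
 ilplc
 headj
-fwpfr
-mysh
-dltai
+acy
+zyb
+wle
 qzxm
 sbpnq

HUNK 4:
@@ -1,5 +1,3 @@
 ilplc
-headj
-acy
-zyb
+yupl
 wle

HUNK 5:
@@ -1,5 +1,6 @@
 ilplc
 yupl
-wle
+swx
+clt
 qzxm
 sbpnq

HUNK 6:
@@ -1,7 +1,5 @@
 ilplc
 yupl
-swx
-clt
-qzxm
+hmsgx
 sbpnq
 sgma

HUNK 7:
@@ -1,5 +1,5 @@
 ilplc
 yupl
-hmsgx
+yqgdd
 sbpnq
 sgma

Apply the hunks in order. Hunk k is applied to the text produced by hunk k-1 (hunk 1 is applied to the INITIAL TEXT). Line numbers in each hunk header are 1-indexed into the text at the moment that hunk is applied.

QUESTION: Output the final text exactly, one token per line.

Answer: ilplc
yupl
yqgdd
sbpnq
sgma

Derivation:
Hunk 1: at line 3 remove [vbd,tgjgm] add [dltai] -> 8 lines: ilplc headj fwpfr fmaid dltai qzxm sbpnq sgma
Hunk 2: at line 2 remove [fmaid] add [mysh] -> 8 lines: ilplc headj fwpfr mysh dltai qzxm sbpnq sgma
Hunk 3: at line 1 remove [fwpfr,mysh,dltai] add [acy,zyb,wle] -> 8 lines: ilplc headj acy zyb wle qzxm sbpnq sgma
Hunk 4: at line 1 remove [headj,acy,zyb] add [yupl] -> 6 lines: ilplc yupl wle qzxm sbpnq sgma
Hunk 5: at line 1 remove [wle] add [swx,clt] -> 7 lines: ilplc yupl swx clt qzxm sbpnq sgma
Hunk 6: at line 1 remove [swx,clt,qzxm] add [hmsgx] -> 5 lines: ilplc yupl hmsgx sbpnq sgma
Hunk 7: at line 1 remove [hmsgx] add [yqgdd] -> 5 lines: ilplc yupl yqgdd sbpnq sgma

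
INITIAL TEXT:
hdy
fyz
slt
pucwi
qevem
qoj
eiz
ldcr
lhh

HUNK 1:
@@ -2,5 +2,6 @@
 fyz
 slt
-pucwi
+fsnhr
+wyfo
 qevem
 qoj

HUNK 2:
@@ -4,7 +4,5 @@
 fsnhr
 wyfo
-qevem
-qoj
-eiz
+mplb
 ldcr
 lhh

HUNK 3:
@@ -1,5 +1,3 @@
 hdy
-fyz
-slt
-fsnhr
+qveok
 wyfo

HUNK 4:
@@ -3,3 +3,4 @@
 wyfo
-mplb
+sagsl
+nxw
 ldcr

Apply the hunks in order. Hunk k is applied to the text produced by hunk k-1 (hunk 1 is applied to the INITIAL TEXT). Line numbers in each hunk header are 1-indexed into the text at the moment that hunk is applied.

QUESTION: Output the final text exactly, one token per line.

Answer: hdy
qveok
wyfo
sagsl
nxw
ldcr
lhh

Derivation:
Hunk 1: at line 2 remove [pucwi] add [fsnhr,wyfo] -> 10 lines: hdy fyz slt fsnhr wyfo qevem qoj eiz ldcr lhh
Hunk 2: at line 4 remove [qevem,qoj,eiz] add [mplb] -> 8 lines: hdy fyz slt fsnhr wyfo mplb ldcr lhh
Hunk 3: at line 1 remove [fyz,slt,fsnhr] add [qveok] -> 6 lines: hdy qveok wyfo mplb ldcr lhh
Hunk 4: at line 3 remove [mplb] add [sagsl,nxw] -> 7 lines: hdy qveok wyfo sagsl nxw ldcr lhh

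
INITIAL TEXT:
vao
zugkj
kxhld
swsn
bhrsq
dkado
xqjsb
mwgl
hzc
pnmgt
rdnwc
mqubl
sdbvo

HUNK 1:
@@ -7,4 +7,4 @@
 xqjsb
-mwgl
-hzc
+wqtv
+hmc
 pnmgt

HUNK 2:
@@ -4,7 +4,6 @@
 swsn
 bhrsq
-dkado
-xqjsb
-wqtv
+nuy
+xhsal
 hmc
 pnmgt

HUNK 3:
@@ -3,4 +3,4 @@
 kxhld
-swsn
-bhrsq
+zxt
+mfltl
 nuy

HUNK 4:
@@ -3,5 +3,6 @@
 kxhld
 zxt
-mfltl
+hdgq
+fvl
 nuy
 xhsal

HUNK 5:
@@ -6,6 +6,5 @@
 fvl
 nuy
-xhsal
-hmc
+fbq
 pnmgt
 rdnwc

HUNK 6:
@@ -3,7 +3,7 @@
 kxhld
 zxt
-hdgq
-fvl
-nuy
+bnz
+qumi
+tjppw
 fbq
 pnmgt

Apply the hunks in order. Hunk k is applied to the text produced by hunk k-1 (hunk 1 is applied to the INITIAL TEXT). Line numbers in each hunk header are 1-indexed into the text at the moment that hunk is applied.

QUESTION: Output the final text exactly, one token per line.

Hunk 1: at line 7 remove [mwgl,hzc] add [wqtv,hmc] -> 13 lines: vao zugkj kxhld swsn bhrsq dkado xqjsb wqtv hmc pnmgt rdnwc mqubl sdbvo
Hunk 2: at line 4 remove [dkado,xqjsb,wqtv] add [nuy,xhsal] -> 12 lines: vao zugkj kxhld swsn bhrsq nuy xhsal hmc pnmgt rdnwc mqubl sdbvo
Hunk 3: at line 3 remove [swsn,bhrsq] add [zxt,mfltl] -> 12 lines: vao zugkj kxhld zxt mfltl nuy xhsal hmc pnmgt rdnwc mqubl sdbvo
Hunk 4: at line 3 remove [mfltl] add [hdgq,fvl] -> 13 lines: vao zugkj kxhld zxt hdgq fvl nuy xhsal hmc pnmgt rdnwc mqubl sdbvo
Hunk 5: at line 6 remove [xhsal,hmc] add [fbq] -> 12 lines: vao zugkj kxhld zxt hdgq fvl nuy fbq pnmgt rdnwc mqubl sdbvo
Hunk 6: at line 3 remove [hdgq,fvl,nuy] add [bnz,qumi,tjppw] -> 12 lines: vao zugkj kxhld zxt bnz qumi tjppw fbq pnmgt rdnwc mqubl sdbvo

Answer: vao
zugkj
kxhld
zxt
bnz
qumi
tjppw
fbq
pnmgt
rdnwc
mqubl
sdbvo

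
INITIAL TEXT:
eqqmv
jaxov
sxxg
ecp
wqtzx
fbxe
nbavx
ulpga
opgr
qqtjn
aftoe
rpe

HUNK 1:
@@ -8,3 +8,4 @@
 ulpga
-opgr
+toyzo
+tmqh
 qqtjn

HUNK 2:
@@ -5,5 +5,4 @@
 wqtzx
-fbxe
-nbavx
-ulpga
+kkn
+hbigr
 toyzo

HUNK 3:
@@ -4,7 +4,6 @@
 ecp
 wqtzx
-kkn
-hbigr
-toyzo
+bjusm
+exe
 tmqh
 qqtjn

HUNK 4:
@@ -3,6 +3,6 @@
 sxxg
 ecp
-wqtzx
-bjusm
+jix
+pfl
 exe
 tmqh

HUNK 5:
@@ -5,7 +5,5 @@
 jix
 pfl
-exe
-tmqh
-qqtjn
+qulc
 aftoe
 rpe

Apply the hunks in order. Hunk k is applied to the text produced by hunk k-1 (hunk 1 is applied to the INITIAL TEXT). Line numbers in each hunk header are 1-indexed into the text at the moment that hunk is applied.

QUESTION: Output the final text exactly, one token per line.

Hunk 1: at line 8 remove [opgr] add [toyzo,tmqh] -> 13 lines: eqqmv jaxov sxxg ecp wqtzx fbxe nbavx ulpga toyzo tmqh qqtjn aftoe rpe
Hunk 2: at line 5 remove [fbxe,nbavx,ulpga] add [kkn,hbigr] -> 12 lines: eqqmv jaxov sxxg ecp wqtzx kkn hbigr toyzo tmqh qqtjn aftoe rpe
Hunk 3: at line 4 remove [kkn,hbigr,toyzo] add [bjusm,exe] -> 11 lines: eqqmv jaxov sxxg ecp wqtzx bjusm exe tmqh qqtjn aftoe rpe
Hunk 4: at line 3 remove [wqtzx,bjusm] add [jix,pfl] -> 11 lines: eqqmv jaxov sxxg ecp jix pfl exe tmqh qqtjn aftoe rpe
Hunk 5: at line 5 remove [exe,tmqh,qqtjn] add [qulc] -> 9 lines: eqqmv jaxov sxxg ecp jix pfl qulc aftoe rpe

Answer: eqqmv
jaxov
sxxg
ecp
jix
pfl
qulc
aftoe
rpe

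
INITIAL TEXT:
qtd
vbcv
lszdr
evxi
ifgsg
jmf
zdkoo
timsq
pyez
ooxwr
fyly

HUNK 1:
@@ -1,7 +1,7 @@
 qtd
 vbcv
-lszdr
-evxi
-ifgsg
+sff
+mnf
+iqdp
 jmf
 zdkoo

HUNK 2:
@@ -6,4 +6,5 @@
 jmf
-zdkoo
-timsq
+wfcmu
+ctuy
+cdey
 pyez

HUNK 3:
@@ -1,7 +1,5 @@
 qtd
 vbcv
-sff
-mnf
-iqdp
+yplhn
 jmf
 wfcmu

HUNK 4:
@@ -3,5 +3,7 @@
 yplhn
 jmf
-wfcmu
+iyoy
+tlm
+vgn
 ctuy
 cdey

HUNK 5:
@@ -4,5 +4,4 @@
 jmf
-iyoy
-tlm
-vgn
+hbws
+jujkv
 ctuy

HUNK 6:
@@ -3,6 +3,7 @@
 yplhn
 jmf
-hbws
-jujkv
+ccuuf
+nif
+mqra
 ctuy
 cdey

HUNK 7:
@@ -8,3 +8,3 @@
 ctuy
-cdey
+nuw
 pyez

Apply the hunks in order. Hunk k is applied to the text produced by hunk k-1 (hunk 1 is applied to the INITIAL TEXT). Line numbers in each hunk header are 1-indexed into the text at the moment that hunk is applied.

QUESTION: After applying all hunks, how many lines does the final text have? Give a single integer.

Hunk 1: at line 1 remove [lszdr,evxi,ifgsg] add [sff,mnf,iqdp] -> 11 lines: qtd vbcv sff mnf iqdp jmf zdkoo timsq pyez ooxwr fyly
Hunk 2: at line 6 remove [zdkoo,timsq] add [wfcmu,ctuy,cdey] -> 12 lines: qtd vbcv sff mnf iqdp jmf wfcmu ctuy cdey pyez ooxwr fyly
Hunk 3: at line 1 remove [sff,mnf,iqdp] add [yplhn] -> 10 lines: qtd vbcv yplhn jmf wfcmu ctuy cdey pyez ooxwr fyly
Hunk 4: at line 3 remove [wfcmu] add [iyoy,tlm,vgn] -> 12 lines: qtd vbcv yplhn jmf iyoy tlm vgn ctuy cdey pyez ooxwr fyly
Hunk 5: at line 4 remove [iyoy,tlm,vgn] add [hbws,jujkv] -> 11 lines: qtd vbcv yplhn jmf hbws jujkv ctuy cdey pyez ooxwr fyly
Hunk 6: at line 3 remove [hbws,jujkv] add [ccuuf,nif,mqra] -> 12 lines: qtd vbcv yplhn jmf ccuuf nif mqra ctuy cdey pyez ooxwr fyly
Hunk 7: at line 8 remove [cdey] add [nuw] -> 12 lines: qtd vbcv yplhn jmf ccuuf nif mqra ctuy nuw pyez ooxwr fyly
Final line count: 12

Answer: 12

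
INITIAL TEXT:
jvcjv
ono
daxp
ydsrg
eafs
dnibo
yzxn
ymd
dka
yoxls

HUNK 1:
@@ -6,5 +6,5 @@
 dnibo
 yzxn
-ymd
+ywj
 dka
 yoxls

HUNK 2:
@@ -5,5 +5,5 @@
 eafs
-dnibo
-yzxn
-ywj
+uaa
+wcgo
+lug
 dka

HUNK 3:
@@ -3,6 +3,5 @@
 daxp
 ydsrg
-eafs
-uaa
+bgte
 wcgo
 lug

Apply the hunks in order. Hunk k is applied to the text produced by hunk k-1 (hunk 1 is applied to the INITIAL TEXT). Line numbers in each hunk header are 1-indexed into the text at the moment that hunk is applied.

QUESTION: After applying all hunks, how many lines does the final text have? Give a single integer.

Answer: 9

Derivation:
Hunk 1: at line 6 remove [ymd] add [ywj] -> 10 lines: jvcjv ono daxp ydsrg eafs dnibo yzxn ywj dka yoxls
Hunk 2: at line 5 remove [dnibo,yzxn,ywj] add [uaa,wcgo,lug] -> 10 lines: jvcjv ono daxp ydsrg eafs uaa wcgo lug dka yoxls
Hunk 3: at line 3 remove [eafs,uaa] add [bgte] -> 9 lines: jvcjv ono daxp ydsrg bgte wcgo lug dka yoxls
Final line count: 9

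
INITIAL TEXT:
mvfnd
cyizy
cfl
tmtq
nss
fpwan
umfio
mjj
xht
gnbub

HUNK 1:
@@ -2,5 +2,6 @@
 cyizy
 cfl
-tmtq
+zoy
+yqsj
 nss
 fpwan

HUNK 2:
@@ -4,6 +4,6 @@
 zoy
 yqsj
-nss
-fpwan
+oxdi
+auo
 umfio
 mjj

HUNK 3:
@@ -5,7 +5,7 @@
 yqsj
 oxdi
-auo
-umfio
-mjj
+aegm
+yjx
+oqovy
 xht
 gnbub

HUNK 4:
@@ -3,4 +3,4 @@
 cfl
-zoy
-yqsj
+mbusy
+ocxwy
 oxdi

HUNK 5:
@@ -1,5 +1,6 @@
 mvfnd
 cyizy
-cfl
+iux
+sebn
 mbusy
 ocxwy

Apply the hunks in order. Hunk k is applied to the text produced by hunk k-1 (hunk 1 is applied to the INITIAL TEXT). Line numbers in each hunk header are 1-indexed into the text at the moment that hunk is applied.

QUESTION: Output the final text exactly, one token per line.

Hunk 1: at line 2 remove [tmtq] add [zoy,yqsj] -> 11 lines: mvfnd cyizy cfl zoy yqsj nss fpwan umfio mjj xht gnbub
Hunk 2: at line 4 remove [nss,fpwan] add [oxdi,auo] -> 11 lines: mvfnd cyizy cfl zoy yqsj oxdi auo umfio mjj xht gnbub
Hunk 3: at line 5 remove [auo,umfio,mjj] add [aegm,yjx,oqovy] -> 11 lines: mvfnd cyizy cfl zoy yqsj oxdi aegm yjx oqovy xht gnbub
Hunk 4: at line 3 remove [zoy,yqsj] add [mbusy,ocxwy] -> 11 lines: mvfnd cyizy cfl mbusy ocxwy oxdi aegm yjx oqovy xht gnbub
Hunk 5: at line 1 remove [cfl] add [iux,sebn] -> 12 lines: mvfnd cyizy iux sebn mbusy ocxwy oxdi aegm yjx oqovy xht gnbub

Answer: mvfnd
cyizy
iux
sebn
mbusy
ocxwy
oxdi
aegm
yjx
oqovy
xht
gnbub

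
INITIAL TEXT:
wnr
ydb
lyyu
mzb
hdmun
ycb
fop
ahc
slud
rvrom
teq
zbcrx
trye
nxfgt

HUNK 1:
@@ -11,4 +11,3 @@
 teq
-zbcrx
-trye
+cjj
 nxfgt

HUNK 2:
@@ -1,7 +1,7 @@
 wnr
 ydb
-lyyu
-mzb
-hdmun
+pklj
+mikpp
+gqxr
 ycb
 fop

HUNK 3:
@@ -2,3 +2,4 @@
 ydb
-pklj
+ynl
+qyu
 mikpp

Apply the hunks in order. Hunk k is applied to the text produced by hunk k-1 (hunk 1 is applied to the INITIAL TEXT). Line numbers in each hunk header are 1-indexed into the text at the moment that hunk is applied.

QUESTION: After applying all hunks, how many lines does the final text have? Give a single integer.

Answer: 14

Derivation:
Hunk 1: at line 11 remove [zbcrx,trye] add [cjj] -> 13 lines: wnr ydb lyyu mzb hdmun ycb fop ahc slud rvrom teq cjj nxfgt
Hunk 2: at line 1 remove [lyyu,mzb,hdmun] add [pklj,mikpp,gqxr] -> 13 lines: wnr ydb pklj mikpp gqxr ycb fop ahc slud rvrom teq cjj nxfgt
Hunk 3: at line 2 remove [pklj] add [ynl,qyu] -> 14 lines: wnr ydb ynl qyu mikpp gqxr ycb fop ahc slud rvrom teq cjj nxfgt
Final line count: 14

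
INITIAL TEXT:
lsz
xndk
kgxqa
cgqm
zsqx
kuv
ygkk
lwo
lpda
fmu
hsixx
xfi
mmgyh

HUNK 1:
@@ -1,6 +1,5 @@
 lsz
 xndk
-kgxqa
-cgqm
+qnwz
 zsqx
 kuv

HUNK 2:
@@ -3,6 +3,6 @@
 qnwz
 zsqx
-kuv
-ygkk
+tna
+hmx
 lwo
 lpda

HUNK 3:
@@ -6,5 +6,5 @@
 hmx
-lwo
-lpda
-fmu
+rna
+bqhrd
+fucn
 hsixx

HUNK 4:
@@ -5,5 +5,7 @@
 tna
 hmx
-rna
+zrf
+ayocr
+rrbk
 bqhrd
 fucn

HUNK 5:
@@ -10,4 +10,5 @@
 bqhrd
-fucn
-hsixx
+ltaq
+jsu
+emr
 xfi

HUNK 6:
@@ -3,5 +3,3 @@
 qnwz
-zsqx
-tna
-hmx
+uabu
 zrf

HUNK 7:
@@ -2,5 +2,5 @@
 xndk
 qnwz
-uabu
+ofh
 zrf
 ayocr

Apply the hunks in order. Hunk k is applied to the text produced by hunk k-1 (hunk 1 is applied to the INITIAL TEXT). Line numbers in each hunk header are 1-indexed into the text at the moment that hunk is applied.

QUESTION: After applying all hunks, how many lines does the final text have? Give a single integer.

Answer: 13

Derivation:
Hunk 1: at line 1 remove [kgxqa,cgqm] add [qnwz] -> 12 lines: lsz xndk qnwz zsqx kuv ygkk lwo lpda fmu hsixx xfi mmgyh
Hunk 2: at line 3 remove [kuv,ygkk] add [tna,hmx] -> 12 lines: lsz xndk qnwz zsqx tna hmx lwo lpda fmu hsixx xfi mmgyh
Hunk 3: at line 6 remove [lwo,lpda,fmu] add [rna,bqhrd,fucn] -> 12 lines: lsz xndk qnwz zsqx tna hmx rna bqhrd fucn hsixx xfi mmgyh
Hunk 4: at line 5 remove [rna] add [zrf,ayocr,rrbk] -> 14 lines: lsz xndk qnwz zsqx tna hmx zrf ayocr rrbk bqhrd fucn hsixx xfi mmgyh
Hunk 5: at line 10 remove [fucn,hsixx] add [ltaq,jsu,emr] -> 15 lines: lsz xndk qnwz zsqx tna hmx zrf ayocr rrbk bqhrd ltaq jsu emr xfi mmgyh
Hunk 6: at line 3 remove [zsqx,tna,hmx] add [uabu] -> 13 lines: lsz xndk qnwz uabu zrf ayocr rrbk bqhrd ltaq jsu emr xfi mmgyh
Hunk 7: at line 2 remove [uabu] add [ofh] -> 13 lines: lsz xndk qnwz ofh zrf ayocr rrbk bqhrd ltaq jsu emr xfi mmgyh
Final line count: 13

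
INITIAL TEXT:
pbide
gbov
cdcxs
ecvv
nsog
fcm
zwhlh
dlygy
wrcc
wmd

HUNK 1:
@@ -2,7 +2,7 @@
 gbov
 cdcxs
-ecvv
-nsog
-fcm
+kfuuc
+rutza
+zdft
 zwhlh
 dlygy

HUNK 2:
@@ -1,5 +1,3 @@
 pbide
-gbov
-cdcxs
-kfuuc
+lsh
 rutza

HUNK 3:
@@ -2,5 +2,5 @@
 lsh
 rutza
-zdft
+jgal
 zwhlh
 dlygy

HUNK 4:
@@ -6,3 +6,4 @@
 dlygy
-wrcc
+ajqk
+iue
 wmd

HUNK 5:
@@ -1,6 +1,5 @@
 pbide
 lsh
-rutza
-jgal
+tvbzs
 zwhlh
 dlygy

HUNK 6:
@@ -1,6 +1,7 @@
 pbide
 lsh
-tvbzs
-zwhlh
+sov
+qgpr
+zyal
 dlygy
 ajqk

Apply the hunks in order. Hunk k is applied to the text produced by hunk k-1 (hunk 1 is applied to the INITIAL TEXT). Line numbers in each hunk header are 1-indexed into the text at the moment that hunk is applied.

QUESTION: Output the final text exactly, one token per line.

Answer: pbide
lsh
sov
qgpr
zyal
dlygy
ajqk
iue
wmd

Derivation:
Hunk 1: at line 2 remove [ecvv,nsog,fcm] add [kfuuc,rutza,zdft] -> 10 lines: pbide gbov cdcxs kfuuc rutza zdft zwhlh dlygy wrcc wmd
Hunk 2: at line 1 remove [gbov,cdcxs,kfuuc] add [lsh] -> 8 lines: pbide lsh rutza zdft zwhlh dlygy wrcc wmd
Hunk 3: at line 2 remove [zdft] add [jgal] -> 8 lines: pbide lsh rutza jgal zwhlh dlygy wrcc wmd
Hunk 4: at line 6 remove [wrcc] add [ajqk,iue] -> 9 lines: pbide lsh rutza jgal zwhlh dlygy ajqk iue wmd
Hunk 5: at line 1 remove [rutza,jgal] add [tvbzs] -> 8 lines: pbide lsh tvbzs zwhlh dlygy ajqk iue wmd
Hunk 6: at line 1 remove [tvbzs,zwhlh] add [sov,qgpr,zyal] -> 9 lines: pbide lsh sov qgpr zyal dlygy ajqk iue wmd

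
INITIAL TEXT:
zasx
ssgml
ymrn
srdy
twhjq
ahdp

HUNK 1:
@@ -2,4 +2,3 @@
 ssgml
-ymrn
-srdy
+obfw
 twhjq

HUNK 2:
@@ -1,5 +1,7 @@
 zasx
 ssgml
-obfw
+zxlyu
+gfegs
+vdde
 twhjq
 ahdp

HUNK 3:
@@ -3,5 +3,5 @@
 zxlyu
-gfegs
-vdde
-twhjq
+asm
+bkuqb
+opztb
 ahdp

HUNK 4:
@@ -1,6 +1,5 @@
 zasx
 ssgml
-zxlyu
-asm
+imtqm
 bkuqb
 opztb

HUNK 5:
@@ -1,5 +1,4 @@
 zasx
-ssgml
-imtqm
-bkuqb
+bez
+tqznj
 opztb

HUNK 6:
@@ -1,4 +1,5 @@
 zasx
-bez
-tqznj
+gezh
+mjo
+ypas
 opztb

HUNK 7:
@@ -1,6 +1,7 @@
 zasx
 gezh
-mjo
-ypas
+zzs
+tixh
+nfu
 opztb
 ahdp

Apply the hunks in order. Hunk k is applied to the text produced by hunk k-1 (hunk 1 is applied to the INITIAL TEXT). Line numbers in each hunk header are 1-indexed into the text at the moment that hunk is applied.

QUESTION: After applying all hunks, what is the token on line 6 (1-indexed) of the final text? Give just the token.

Hunk 1: at line 2 remove [ymrn,srdy] add [obfw] -> 5 lines: zasx ssgml obfw twhjq ahdp
Hunk 2: at line 1 remove [obfw] add [zxlyu,gfegs,vdde] -> 7 lines: zasx ssgml zxlyu gfegs vdde twhjq ahdp
Hunk 3: at line 3 remove [gfegs,vdde,twhjq] add [asm,bkuqb,opztb] -> 7 lines: zasx ssgml zxlyu asm bkuqb opztb ahdp
Hunk 4: at line 1 remove [zxlyu,asm] add [imtqm] -> 6 lines: zasx ssgml imtqm bkuqb opztb ahdp
Hunk 5: at line 1 remove [ssgml,imtqm,bkuqb] add [bez,tqznj] -> 5 lines: zasx bez tqznj opztb ahdp
Hunk 6: at line 1 remove [bez,tqznj] add [gezh,mjo,ypas] -> 6 lines: zasx gezh mjo ypas opztb ahdp
Hunk 7: at line 1 remove [mjo,ypas] add [zzs,tixh,nfu] -> 7 lines: zasx gezh zzs tixh nfu opztb ahdp
Final line 6: opztb

Answer: opztb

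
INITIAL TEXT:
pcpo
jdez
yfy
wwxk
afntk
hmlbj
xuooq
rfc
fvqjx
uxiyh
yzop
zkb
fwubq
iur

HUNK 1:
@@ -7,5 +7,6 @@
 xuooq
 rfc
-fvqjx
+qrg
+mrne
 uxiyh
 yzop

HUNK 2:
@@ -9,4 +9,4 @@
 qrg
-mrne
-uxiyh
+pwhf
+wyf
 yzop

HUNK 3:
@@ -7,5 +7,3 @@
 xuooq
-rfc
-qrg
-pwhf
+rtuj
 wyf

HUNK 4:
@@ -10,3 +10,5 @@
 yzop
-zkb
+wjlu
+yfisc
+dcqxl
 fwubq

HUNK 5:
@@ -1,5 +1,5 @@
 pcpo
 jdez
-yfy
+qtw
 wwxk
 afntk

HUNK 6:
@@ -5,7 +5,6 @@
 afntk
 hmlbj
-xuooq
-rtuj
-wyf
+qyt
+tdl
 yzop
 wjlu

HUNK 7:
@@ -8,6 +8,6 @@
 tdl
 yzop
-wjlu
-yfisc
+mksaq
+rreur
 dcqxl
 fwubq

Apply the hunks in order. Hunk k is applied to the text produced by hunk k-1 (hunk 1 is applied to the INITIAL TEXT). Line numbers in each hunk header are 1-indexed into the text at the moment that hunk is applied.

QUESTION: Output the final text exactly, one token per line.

Answer: pcpo
jdez
qtw
wwxk
afntk
hmlbj
qyt
tdl
yzop
mksaq
rreur
dcqxl
fwubq
iur

Derivation:
Hunk 1: at line 7 remove [fvqjx] add [qrg,mrne] -> 15 lines: pcpo jdez yfy wwxk afntk hmlbj xuooq rfc qrg mrne uxiyh yzop zkb fwubq iur
Hunk 2: at line 9 remove [mrne,uxiyh] add [pwhf,wyf] -> 15 lines: pcpo jdez yfy wwxk afntk hmlbj xuooq rfc qrg pwhf wyf yzop zkb fwubq iur
Hunk 3: at line 7 remove [rfc,qrg,pwhf] add [rtuj] -> 13 lines: pcpo jdez yfy wwxk afntk hmlbj xuooq rtuj wyf yzop zkb fwubq iur
Hunk 4: at line 10 remove [zkb] add [wjlu,yfisc,dcqxl] -> 15 lines: pcpo jdez yfy wwxk afntk hmlbj xuooq rtuj wyf yzop wjlu yfisc dcqxl fwubq iur
Hunk 5: at line 1 remove [yfy] add [qtw] -> 15 lines: pcpo jdez qtw wwxk afntk hmlbj xuooq rtuj wyf yzop wjlu yfisc dcqxl fwubq iur
Hunk 6: at line 5 remove [xuooq,rtuj,wyf] add [qyt,tdl] -> 14 lines: pcpo jdez qtw wwxk afntk hmlbj qyt tdl yzop wjlu yfisc dcqxl fwubq iur
Hunk 7: at line 8 remove [wjlu,yfisc] add [mksaq,rreur] -> 14 lines: pcpo jdez qtw wwxk afntk hmlbj qyt tdl yzop mksaq rreur dcqxl fwubq iur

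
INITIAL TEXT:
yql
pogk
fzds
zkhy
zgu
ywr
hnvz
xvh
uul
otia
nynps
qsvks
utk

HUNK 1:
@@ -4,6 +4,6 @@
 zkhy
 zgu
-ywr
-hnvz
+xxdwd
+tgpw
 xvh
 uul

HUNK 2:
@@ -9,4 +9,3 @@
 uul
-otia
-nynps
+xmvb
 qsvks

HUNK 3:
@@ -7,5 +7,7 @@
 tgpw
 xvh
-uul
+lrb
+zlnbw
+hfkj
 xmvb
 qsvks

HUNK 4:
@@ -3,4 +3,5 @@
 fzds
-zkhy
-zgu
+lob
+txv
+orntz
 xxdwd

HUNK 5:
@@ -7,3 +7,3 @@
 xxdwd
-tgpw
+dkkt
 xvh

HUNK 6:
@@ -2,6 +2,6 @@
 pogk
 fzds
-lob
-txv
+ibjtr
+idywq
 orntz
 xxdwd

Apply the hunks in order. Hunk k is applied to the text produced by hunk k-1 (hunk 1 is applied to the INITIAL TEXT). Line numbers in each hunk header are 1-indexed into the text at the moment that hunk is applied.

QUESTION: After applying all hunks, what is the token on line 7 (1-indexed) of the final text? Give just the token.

Answer: xxdwd

Derivation:
Hunk 1: at line 4 remove [ywr,hnvz] add [xxdwd,tgpw] -> 13 lines: yql pogk fzds zkhy zgu xxdwd tgpw xvh uul otia nynps qsvks utk
Hunk 2: at line 9 remove [otia,nynps] add [xmvb] -> 12 lines: yql pogk fzds zkhy zgu xxdwd tgpw xvh uul xmvb qsvks utk
Hunk 3: at line 7 remove [uul] add [lrb,zlnbw,hfkj] -> 14 lines: yql pogk fzds zkhy zgu xxdwd tgpw xvh lrb zlnbw hfkj xmvb qsvks utk
Hunk 4: at line 3 remove [zkhy,zgu] add [lob,txv,orntz] -> 15 lines: yql pogk fzds lob txv orntz xxdwd tgpw xvh lrb zlnbw hfkj xmvb qsvks utk
Hunk 5: at line 7 remove [tgpw] add [dkkt] -> 15 lines: yql pogk fzds lob txv orntz xxdwd dkkt xvh lrb zlnbw hfkj xmvb qsvks utk
Hunk 6: at line 2 remove [lob,txv] add [ibjtr,idywq] -> 15 lines: yql pogk fzds ibjtr idywq orntz xxdwd dkkt xvh lrb zlnbw hfkj xmvb qsvks utk
Final line 7: xxdwd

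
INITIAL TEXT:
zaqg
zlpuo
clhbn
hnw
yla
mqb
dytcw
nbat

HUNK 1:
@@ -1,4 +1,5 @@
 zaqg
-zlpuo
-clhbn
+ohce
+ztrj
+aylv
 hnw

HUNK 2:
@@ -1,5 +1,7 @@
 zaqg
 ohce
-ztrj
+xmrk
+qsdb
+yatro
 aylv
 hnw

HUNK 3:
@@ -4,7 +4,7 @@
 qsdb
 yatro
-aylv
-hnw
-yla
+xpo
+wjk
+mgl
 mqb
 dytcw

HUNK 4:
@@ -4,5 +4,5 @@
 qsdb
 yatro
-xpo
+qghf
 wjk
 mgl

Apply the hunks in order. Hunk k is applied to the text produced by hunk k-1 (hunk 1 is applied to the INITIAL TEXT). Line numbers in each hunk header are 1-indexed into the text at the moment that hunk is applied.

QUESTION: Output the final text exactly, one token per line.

Answer: zaqg
ohce
xmrk
qsdb
yatro
qghf
wjk
mgl
mqb
dytcw
nbat

Derivation:
Hunk 1: at line 1 remove [zlpuo,clhbn] add [ohce,ztrj,aylv] -> 9 lines: zaqg ohce ztrj aylv hnw yla mqb dytcw nbat
Hunk 2: at line 1 remove [ztrj] add [xmrk,qsdb,yatro] -> 11 lines: zaqg ohce xmrk qsdb yatro aylv hnw yla mqb dytcw nbat
Hunk 3: at line 4 remove [aylv,hnw,yla] add [xpo,wjk,mgl] -> 11 lines: zaqg ohce xmrk qsdb yatro xpo wjk mgl mqb dytcw nbat
Hunk 4: at line 4 remove [xpo] add [qghf] -> 11 lines: zaqg ohce xmrk qsdb yatro qghf wjk mgl mqb dytcw nbat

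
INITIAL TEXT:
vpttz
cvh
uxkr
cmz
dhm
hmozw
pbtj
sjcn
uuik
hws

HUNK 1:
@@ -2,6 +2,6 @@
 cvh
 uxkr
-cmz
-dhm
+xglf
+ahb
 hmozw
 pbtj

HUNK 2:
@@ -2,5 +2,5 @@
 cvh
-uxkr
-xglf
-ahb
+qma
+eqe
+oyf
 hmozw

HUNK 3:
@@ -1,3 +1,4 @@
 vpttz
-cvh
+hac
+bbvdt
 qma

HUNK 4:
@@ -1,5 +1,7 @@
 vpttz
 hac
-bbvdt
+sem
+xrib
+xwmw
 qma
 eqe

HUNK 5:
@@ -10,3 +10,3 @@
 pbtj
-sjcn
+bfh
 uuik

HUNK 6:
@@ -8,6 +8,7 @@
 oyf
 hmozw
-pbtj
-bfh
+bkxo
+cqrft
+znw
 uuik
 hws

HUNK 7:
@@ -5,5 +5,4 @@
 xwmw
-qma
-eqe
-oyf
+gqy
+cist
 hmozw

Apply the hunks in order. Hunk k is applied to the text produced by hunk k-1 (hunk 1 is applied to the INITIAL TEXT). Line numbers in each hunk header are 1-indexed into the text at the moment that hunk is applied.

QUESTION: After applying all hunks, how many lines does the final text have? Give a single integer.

Answer: 13

Derivation:
Hunk 1: at line 2 remove [cmz,dhm] add [xglf,ahb] -> 10 lines: vpttz cvh uxkr xglf ahb hmozw pbtj sjcn uuik hws
Hunk 2: at line 2 remove [uxkr,xglf,ahb] add [qma,eqe,oyf] -> 10 lines: vpttz cvh qma eqe oyf hmozw pbtj sjcn uuik hws
Hunk 3: at line 1 remove [cvh] add [hac,bbvdt] -> 11 lines: vpttz hac bbvdt qma eqe oyf hmozw pbtj sjcn uuik hws
Hunk 4: at line 1 remove [bbvdt] add [sem,xrib,xwmw] -> 13 lines: vpttz hac sem xrib xwmw qma eqe oyf hmozw pbtj sjcn uuik hws
Hunk 5: at line 10 remove [sjcn] add [bfh] -> 13 lines: vpttz hac sem xrib xwmw qma eqe oyf hmozw pbtj bfh uuik hws
Hunk 6: at line 8 remove [pbtj,bfh] add [bkxo,cqrft,znw] -> 14 lines: vpttz hac sem xrib xwmw qma eqe oyf hmozw bkxo cqrft znw uuik hws
Hunk 7: at line 5 remove [qma,eqe,oyf] add [gqy,cist] -> 13 lines: vpttz hac sem xrib xwmw gqy cist hmozw bkxo cqrft znw uuik hws
Final line count: 13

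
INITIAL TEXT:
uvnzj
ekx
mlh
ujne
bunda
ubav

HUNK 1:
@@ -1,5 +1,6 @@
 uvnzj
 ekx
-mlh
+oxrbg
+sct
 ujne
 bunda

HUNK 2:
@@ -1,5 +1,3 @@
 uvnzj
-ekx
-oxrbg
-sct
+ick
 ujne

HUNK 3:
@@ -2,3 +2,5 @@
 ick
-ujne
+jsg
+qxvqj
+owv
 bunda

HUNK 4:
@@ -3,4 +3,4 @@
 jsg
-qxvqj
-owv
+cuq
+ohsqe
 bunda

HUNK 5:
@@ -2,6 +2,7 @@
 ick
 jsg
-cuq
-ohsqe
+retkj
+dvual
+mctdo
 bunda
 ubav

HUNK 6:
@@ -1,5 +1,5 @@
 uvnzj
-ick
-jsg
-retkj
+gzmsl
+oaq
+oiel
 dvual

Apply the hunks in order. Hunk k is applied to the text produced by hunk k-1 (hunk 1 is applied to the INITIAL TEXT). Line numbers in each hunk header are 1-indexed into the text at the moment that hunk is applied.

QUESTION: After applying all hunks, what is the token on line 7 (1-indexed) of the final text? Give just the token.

Answer: bunda

Derivation:
Hunk 1: at line 1 remove [mlh] add [oxrbg,sct] -> 7 lines: uvnzj ekx oxrbg sct ujne bunda ubav
Hunk 2: at line 1 remove [ekx,oxrbg,sct] add [ick] -> 5 lines: uvnzj ick ujne bunda ubav
Hunk 3: at line 2 remove [ujne] add [jsg,qxvqj,owv] -> 7 lines: uvnzj ick jsg qxvqj owv bunda ubav
Hunk 4: at line 3 remove [qxvqj,owv] add [cuq,ohsqe] -> 7 lines: uvnzj ick jsg cuq ohsqe bunda ubav
Hunk 5: at line 2 remove [cuq,ohsqe] add [retkj,dvual,mctdo] -> 8 lines: uvnzj ick jsg retkj dvual mctdo bunda ubav
Hunk 6: at line 1 remove [ick,jsg,retkj] add [gzmsl,oaq,oiel] -> 8 lines: uvnzj gzmsl oaq oiel dvual mctdo bunda ubav
Final line 7: bunda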